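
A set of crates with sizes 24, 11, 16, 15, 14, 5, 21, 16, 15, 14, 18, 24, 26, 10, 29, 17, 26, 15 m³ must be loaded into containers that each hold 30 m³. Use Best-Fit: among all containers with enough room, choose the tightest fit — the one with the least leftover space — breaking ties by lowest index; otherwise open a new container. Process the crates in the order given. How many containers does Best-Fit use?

Put 24 m³ in container 1; 6 m³ remain.
Put 11 m³ in container 2; 19 m³ remain.
Put 16 m³ in container 2; 3 m³ remain.
Put 15 m³ in container 3; 15 m³ remain.
Put 14 m³ in container 3; 1 m³ remain.
Put 5 m³ in container 1; 1 m³ remain.
Put 21 m³ in container 4; 9 m³ remain.
Put 16 m³ in container 5; 14 m³ remain.
Put 15 m³ in container 6; 15 m³ remain.
Put 14 m³ in container 5; 0 m³ remain.
Put 18 m³ in container 7; 12 m³ remain.
Put 24 m³ in container 8; 6 m³ remain.
Put 26 m³ in container 9; 4 m³ remain.
Put 10 m³ in container 7; 2 m³ remain.
Put 29 m³ in container 10; 1 m³ remain.
Put 17 m³ in container 11; 13 m³ remain.
Put 26 m³ in container 12; 4 m³ remain.
Put 15 m³ in container 6; 0 m³ remain.
Final containers: [24,5] [11,16] [15,14] [21] [16,14] [15,15] [18,10] [24] [26] [29] [17] [26].

12 containers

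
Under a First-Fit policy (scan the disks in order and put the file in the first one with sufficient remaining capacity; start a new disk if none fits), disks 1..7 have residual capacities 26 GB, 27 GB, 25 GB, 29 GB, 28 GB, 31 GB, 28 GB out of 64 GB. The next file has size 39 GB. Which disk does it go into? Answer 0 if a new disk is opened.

0

No disk has ≥ 39 GB free, so a new disk is opened.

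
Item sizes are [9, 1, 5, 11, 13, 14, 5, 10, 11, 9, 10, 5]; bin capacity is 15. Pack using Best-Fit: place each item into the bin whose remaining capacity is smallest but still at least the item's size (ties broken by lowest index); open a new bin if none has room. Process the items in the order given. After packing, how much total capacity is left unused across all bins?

bin 1: place 9, 6 left
bin 1: place 1, 5 left
bin 1: place 5, 0 left
bin 2: place 11, 4 left
bin 3: place 13, 2 left
bin 4: place 14, 1 left
bin 5: place 5, 10 left
bin 5: place 10, 0 left
bin 6: place 11, 4 left
bin 7: place 9, 6 left
bin 8: place 10, 5 left
bin 8: place 5, 0 left
8 bins × 15 = 120; used 103; unused 17.

17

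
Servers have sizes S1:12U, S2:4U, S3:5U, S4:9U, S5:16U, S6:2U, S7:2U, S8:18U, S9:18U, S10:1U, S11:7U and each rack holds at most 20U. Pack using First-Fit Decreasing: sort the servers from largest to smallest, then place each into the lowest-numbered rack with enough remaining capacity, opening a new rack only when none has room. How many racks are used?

Sorted descending: 18, 18, 16, 12, 9, 7, 5, 4, 2, 2, 1.
rack 1: place 18U, 2U left
rack 2: place 18U, 2U left
rack 3: place 16U, 4U left
rack 4: place 12U, 8U left
rack 5: place 9U, 11U left
rack 4: place 7U, 1U left
rack 5: place 5U, 6U left
rack 3: place 4U, 0U left
rack 1: place 2U, 0U left
rack 2: place 2U, 0U left
rack 4: place 1U, 0U left

5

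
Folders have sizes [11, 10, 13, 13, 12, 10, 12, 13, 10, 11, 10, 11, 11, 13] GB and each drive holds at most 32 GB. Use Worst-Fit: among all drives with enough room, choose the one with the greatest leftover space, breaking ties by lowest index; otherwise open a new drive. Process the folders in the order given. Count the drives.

6

Put 11 GB in drive 1; 21 GB remain.
Put 10 GB in drive 1; 11 GB remain.
Put 13 GB in drive 2; 19 GB remain.
Put 13 GB in drive 2; 6 GB remain.
Put 12 GB in drive 3; 20 GB remain.
Put 10 GB in drive 3; 10 GB remain.
Put 12 GB in drive 4; 20 GB remain.
Put 13 GB in drive 4; 7 GB remain.
Put 10 GB in drive 1; 1 GB remain.
Put 11 GB in drive 5; 21 GB remain.
Put 10 GB in drive 5; 11 GB remain.
Put 11 GB in drive 5; 0 GB remain.
Put 11 GB in drive 6; 21 GB remain.
Put 13 GB in drive 6; 8 GB remain.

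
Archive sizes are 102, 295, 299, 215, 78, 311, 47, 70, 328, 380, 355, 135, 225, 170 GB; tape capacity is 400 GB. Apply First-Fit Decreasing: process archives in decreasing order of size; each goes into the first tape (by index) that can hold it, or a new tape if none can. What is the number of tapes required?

8 tapes

Sorted descending: 380, 355, 328, 311, 299, 295, 225, 215, 170, 135, 102, 78, 70, 47.
tape 1: place 380 GB, 20 GB left
tape 2: place 355 GB, 45 GB left
tape 3: place 328 GB, 72 GB left
tape 4: place 311 GB, 89 GB left
tape 5: place 299 GB, 101 GB left
tape 6: place 295 GB, 105 GB left
tape 7: place 225 GB, 175 GB left
tape 8: place 215 GB, 185 GB left
tape 7: place 170 GB, 5 GB left
tape 8: place 135 GB, 50 GB left
tape 6: place 102 GB, 3 GB left
tape 4: place 78 GB, 11 GB left
tape 3: place 70 GB, 2 GB left
tape 5: place 47 GB, 54 GB left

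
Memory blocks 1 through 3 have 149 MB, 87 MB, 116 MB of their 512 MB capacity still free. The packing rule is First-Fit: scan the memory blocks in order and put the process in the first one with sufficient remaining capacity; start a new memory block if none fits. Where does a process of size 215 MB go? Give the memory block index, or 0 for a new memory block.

No memory block has ≥ 215 MB free, so a new memory block is opened.

0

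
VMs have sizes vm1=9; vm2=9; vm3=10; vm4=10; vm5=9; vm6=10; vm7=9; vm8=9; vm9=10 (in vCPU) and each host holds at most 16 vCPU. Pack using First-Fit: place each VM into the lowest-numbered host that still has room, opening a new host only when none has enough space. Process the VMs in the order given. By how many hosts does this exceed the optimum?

First-Fit: [9] [9] [10] [10] [9] [10] [9] [9] [10] → 9 hosts.
9 VMs exceed 8 vCPU (half the capacity), and no two of those can share a host, so at least 9 hosts are needed.
So 9 is already optimal.

0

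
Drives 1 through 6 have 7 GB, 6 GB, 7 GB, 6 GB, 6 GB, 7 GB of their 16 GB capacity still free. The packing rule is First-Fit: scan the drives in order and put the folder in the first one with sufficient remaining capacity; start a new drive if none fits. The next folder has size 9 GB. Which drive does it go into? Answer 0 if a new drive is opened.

No drive has ≥ 9 GB free, so a new drive is opened.

0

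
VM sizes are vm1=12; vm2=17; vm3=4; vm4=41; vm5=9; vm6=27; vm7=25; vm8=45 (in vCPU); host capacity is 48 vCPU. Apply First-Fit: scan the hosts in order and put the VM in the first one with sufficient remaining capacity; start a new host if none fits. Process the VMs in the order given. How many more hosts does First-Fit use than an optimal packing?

1

First-Fit: [12,17,4,9] [41] [27] [25] [45] → 5 hosts.
Total size 180 vCPU; any packing needs at least ⌈180/48⌉ = 4 hosts.
An optimal packing achieves that bound: [45] [41,4] [27,17] [25,12,9] → 4 hosts.
Excess: 5 − 4 = 1.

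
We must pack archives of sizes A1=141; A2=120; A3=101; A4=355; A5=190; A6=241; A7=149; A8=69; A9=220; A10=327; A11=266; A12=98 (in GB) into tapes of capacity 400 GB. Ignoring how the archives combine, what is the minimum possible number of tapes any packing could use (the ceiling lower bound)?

Total size = 141 + 120 + 101 + 355 + 190 + 241 + 149 + 69 + 220 + 327 + 266 + 98 = 2277 GB.
⌈2277 / 400⌉ = 6.

6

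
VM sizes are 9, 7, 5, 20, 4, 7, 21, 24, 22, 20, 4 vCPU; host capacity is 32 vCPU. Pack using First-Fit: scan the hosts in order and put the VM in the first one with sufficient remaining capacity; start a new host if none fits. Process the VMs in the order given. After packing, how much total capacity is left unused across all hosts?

49

Put 9 vCPU in host 1; 23 vCPU remain.
Put 7 vCPU in host 1; 16 vCPU remain.
Put 5 vCPU in host 1; 11 vCPU remain.
Put 20 vCPU in host 2; 12 vCPU remain.
Put 4 vCPU in host 1; 7 vCPU remain.
Put 7 vCPU in host 1; 0 vCPU remain.
Put 21 vCPU in host 3; 11 vCPU remain.
Put 24 vCPU in host 4; 8 vCPU remain.
Put 22 vCPU in host 5; 10 vCPU remain.
Put 20 vCPU in host 6; 12 vCPU remain.
Put 4 vCPU in host 2; 8 vCPU remain.
6 hosts × 32 vCPU = 192 vCPU; used 143 vCPU; unused 49 vCPU.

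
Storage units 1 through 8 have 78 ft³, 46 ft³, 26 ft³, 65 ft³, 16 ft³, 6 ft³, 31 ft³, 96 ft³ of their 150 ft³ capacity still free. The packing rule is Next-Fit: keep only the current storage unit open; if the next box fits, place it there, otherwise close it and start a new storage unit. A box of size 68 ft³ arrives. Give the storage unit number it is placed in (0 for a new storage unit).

Next-Fit only looks at storage unit 8, which has 96 ft³ free.
68 ft³ fits there.

8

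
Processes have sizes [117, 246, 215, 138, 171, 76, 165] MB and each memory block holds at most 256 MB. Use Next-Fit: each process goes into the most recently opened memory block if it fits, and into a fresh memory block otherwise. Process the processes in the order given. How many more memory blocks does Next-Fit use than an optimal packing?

Next-Fit: [117] [246] [215] [138] [171,76] [165] → 6 memory blocks.
Total size 1128 MB; any packing needs at least ⌈1128/256⌉ = 5 memory blocks.
An optimal packing achieves that bound: [246] [215] [171,76] [165] [138,117] → 5 memory blocks.
Excess: 6 − 5 = 1.

1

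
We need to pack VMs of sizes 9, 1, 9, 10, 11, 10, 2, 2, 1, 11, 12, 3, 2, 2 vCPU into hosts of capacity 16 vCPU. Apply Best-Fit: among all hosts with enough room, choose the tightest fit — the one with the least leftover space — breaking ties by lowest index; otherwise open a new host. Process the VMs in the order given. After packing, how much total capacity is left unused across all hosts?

27

9 vCPU → host 1 (remaining 7 vCPU)
1 vCPU → host 1 (remaining 6 vCPU)
9 vCPU → host 2 (remaining 7 vCPU)
10 vCPU → host 3 (remaining 6 vCPU)
11 vCPU → host 4 (remaining 5 vCPU)
10 vCPU → host 5 (remaining 6 vCPU)
2 vCPU → host 4 (remaining 3 vCPU)
2 vCPU → host 4 (remaining 1 vCPU)
1 vCPU → host 4 (remaining 0 vCPU)
11 vCPU → host 6 (remaining 5 vCPU)
12 vCPU → host 7 (remaining 4 vCPU)
3 vCPU → host 7 (remaining 1 vCPU)
2 vCPU → host 6 (remaining 3 vCPU)
2 vCPU → host 6 (remaining 1 vCPU)
7 hosts × 16 vCPU = 112 vCPU; used 85 vCPU; unused 27 vCPU.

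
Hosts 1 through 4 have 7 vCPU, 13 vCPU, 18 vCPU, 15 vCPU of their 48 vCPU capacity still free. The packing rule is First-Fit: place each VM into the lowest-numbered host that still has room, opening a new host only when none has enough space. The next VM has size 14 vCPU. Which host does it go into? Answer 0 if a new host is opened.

Hosts with room: host 3 (18 vCPU), host 4 (15 vCPU).
The first with room is host 3.

3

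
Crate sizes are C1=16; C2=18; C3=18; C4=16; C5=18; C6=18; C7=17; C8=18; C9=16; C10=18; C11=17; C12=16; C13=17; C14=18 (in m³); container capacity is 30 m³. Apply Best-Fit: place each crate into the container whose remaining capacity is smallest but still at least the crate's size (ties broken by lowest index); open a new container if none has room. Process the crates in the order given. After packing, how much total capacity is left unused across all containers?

Put C1 (16 m³) in container 1; 14 m³ remain.
Put C2 (18 m³) in container 2; 12 m³ remain.
Put C3 (18 m³) in container 3; 12 m³ remain.
Put C4 (16 m³) in container 4; 14 m³ remain.
Put C5 (18 m³) in container 5; 12 m³ remain.
Put C6 (18 m³) in container 6; 12 m³ remain.
Put C7 (17 m³) in container 7; 13 m³ remain.
Put C8 (18 m³) in container 8; 12 m³ remain.
Put C9 (16 m³) in container 9; 14 m³ remain.
Put C10 (18 m³) in container 10; 12 m³ remain.
Put C11 (17 m³) in container 11; 13 m³ remain.
Put C12 (16 m³) in container 12; 14 m³ remain.
Put C13 (17 m³) in container 13; 13 m³ remain.
Put C14 (18 m³) in container 14; 12 m³ remain.
14 containers × 30 m³ = 420 m³; used 241 m³; unused 179 m³.

179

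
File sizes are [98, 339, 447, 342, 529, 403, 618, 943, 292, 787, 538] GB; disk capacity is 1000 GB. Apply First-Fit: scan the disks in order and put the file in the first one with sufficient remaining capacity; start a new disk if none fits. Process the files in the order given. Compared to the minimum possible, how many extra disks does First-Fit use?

1

First-Fit: [98,339,447] [342,529] [403,292] [618] [943] [787] [538] → 7 disks.
Total size 5336 GB; any packing needs at least ⌈5336/1000⌉ = 6 disks.
An optimal packing achieves that bound: [943] [787,98] [618,342] [538,447] [529,403] [339,292] → 6 disks.
Excess: 7 − 6 = 1.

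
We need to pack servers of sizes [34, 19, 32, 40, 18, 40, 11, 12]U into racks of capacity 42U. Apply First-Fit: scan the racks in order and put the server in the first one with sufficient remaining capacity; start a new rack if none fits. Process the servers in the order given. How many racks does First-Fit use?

6

Put 34U in rack 1; 8U remain.
Put 19U in rack 2; 23U remain.
Put 32U in rack 3; 10U remain.
Put 40U in rack 4; 2U remain.
Put 18U in rack 2; 5U remain.
Put 40U in rack 5; 2U remain.
Put 11U in rack 6; 31U remain.
Put 12U in rack 6; 19U remain.
Final racks: [34] [19,18] [32] [40] [40] [11,12].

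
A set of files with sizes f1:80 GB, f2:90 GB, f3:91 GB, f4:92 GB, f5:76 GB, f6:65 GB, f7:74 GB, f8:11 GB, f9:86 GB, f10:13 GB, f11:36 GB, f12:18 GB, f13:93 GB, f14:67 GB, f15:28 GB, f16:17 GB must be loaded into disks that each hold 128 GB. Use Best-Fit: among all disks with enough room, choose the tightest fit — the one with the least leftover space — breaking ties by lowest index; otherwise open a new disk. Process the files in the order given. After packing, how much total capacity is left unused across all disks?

f1 (80 GB) → disk 1 (remaining 48 GB)
f2 (90 GB) → disk 2 (remaining 38 GB)
f3 (91 GB) → disk 3 (remaining 37 GB)
f4 (92 GB) → disk 4 (remaining 36 GB)
f5 (76 GB) → disk 5 (remaining 52 GB)
f6 (65 GB) → disk 6 (remaining 63 GB)
f7 (74 GB) → disk 7 (remaining 54 GB)
f8 (11 GB) → disk 4 (remaining 25 GB)
f9 (86 GB) → disk 8 (remaining 42 GB)
f10 (13 GB) → disk 4 (remaining 12 GB)
f11 (36 GB) → disk 3 (remaining 1 GB)
f12 (18 GB) → disk 2 (remaining 20 GB)
f13 (93 GB) → disk 9 (remaining 35 GB)
f14 (67 GB) → disk 10 (remaining 61 GB)
f15 (28 GB) → disk 9 (remaining 7 GB)
f16 (17 GB) → disk 2 (remaining 3 GB)
10 disks × 128 GB = 1280 GB; used 937 GB; unused 343 GB.

343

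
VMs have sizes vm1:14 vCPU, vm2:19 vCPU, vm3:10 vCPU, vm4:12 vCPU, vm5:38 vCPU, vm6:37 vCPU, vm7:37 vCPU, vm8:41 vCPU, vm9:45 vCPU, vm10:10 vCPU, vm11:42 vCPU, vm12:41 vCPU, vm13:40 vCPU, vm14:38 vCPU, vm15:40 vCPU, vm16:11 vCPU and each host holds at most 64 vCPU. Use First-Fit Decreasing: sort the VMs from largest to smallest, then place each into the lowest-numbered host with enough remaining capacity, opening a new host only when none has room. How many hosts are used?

10

Sorted descending: 45, 42, 41, 41, 40, 40, 38, 38, 37, 37, 19, 14, 12, 11, 10, 10.
Put 45 vCPU in host 1; 19 vCPU remain.
Put 42 vCPU in host 2; 22 vCPU remain.
Put 41 vCPU in host 3; 23 vCPU remain.
Put 41 vCPU in host 4; 23 vCPU remain.
Put 40 vCPU in host 5; 24 vCPU remain.
Put 40 vCPU in host 6; 24 vCPU remain.
Put 38 vCPU in host 7; 26 vCPU remain.
Put 38 vCPU in host 8; 26 vCPU remain.
Put 37 vCPU in host 9; 27 vCPU remain.
Put 37 vCPU in host 10; 27 vCPU remain.
Put 19 vCPU in host 1; 0 vCPU remain.
Put 14 vCPU in host 2; 8 vCPU remain.
Put 12 vCPU in host 3; 11 vCPU remain.
Put 11 vCPU in host 3; 0 vCPU remain.
Put 10 vCPU in host 4; 13 vCPU remain.
Put 10 vCPU in host 4; 3 vCPU remain.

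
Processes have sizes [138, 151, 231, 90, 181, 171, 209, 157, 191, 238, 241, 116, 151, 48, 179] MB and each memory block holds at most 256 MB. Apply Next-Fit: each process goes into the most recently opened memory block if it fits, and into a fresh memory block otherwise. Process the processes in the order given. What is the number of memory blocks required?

Put 138 MB in memory block 1; 118 MB remain.
Put 151 MB in memory block 2; 105 MB remain.
Put 231 MB in memory block 3; 25 MB remain.
Put 90 MB in memory block 4; 166 MB remain.
Put 181 MB in memory block 5; 75 MB remain.
Put 171 MB in memory block 6; 85 MB remain.
Put 209 MB in memory block 7; 47 MB remain.
Put 157 MB in memory block 8; 99 MB remain.
Put 191 MB in memory block 9; 65 MB remain.
Put 238 MB in memory block 10; 18 MB remain.
Put 241 MB in memory block 11; 15 MB remain.
Put 116 MB in memory block 12; 140 MB remain.
Put 151 MB in memory block 13; 105 MB remain.
Put 48 MB in memory block 13; 57 MB remain.
Put 179 MB in memory block 14; 77 MB remain.

14 memory blocks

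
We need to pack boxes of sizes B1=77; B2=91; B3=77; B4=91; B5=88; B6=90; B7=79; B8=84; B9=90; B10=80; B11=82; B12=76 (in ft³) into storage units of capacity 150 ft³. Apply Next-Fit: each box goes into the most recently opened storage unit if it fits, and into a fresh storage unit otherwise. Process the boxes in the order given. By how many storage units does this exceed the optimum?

Next-Fit: [77] [91] [77] [91] [88] [90] [79] [84] [90] [80] [82] [76] → 12 storage units.
12 boxes exceed 75 ft³ (half the capacity), and no two of those can share a storage unit, so at least 12 storage units are needed.
So 12 is already optimal.

0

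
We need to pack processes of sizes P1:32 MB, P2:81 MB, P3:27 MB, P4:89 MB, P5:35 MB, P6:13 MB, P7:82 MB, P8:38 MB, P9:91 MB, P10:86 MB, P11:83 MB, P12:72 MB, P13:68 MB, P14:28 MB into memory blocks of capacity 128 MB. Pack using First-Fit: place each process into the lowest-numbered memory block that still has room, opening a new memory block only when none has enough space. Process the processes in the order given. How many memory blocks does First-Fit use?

Put P1 (32 MB) in memory block 1; 96 MB remain.
Put P2 (81 MB) in memory block 1; 15 MB remain.
Put P3 (27 MB) in memory block 2; 101 MB remain.
Put P4 (89 MB) in memory block 2; 12 MB remain.
Put P5 (35 MB) in memory block 3; 93 MB remain.
Put P6 (13 MB) in memory block 1; 2 MB remain.
Put P7 (82 MB) in memory block 3; 11 MB remain.
Put P8 (38 MB) in memory block 4; 90 MB remain.
Put P9 (91 MB) in memory block 5; 37 MB remain.
Put P10 (86 MB) in memory block 4; 4 MB remain.
Put P11 (83 MB) in memory block 6; 45 MB remain.
Put P12 (72 MB) in memory block 7; 56 MB remain.
Put P13 (68 MB) in memory block 8; 60 MB remain.
Put P14 (28 MB) in memory block 5; 9 MB remain.

8 memory blocks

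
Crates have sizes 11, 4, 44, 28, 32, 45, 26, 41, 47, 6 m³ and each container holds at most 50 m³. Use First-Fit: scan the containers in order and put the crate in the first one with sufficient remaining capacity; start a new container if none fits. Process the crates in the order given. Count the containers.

7

11 m³ → container 1 (remaining 39 m³)
4 m³ → container 1 (remaining 35 m³)
44 m³ → container 2 (remaining 6 m³)
28 m³ → container 1 (remaining 7 m³)
32 m³ → container 3 (remaining 18 m³)
45 m³ → container 4 (remaining 5 m³)
26 m³ → container 5 (remaining 24 m³)
41 m³ → container 6 (remaining 9 m³)
47 m³ → container 7 (remaining 3 m³)
6 m³ → container 1 (remaining 1 m³)
Final containers: [11,4,28,6] [44] [32] [45] [26] [41] [47].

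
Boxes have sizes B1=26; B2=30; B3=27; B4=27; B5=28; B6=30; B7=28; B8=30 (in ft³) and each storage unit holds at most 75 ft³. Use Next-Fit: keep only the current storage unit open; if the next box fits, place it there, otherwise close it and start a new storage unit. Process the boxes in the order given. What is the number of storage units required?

4 storage units

Put B1 (26 ft³) in storage unit 1; 49 ft³ remain.
Put B2 (30 ft³) in storage unit 1; 19 ft³ remain.
Put B3 (27 ft³) in storage unit 2; 48 ft³ remain.
Put B4 (27 ft³) in storage unit 2; 21 ft³ remain.
Put B5 (28 ft³) in storage unit 3; 47 ft³ remain.
Put B6 (30 ft³) in storage unit 3; 17 ft³ remain.
Put B7 (28 ft³) in storage unit 4; 47 ft³ remain.
Put B8 (30 ft³) in storage unit 4; 17 ft³ remain.
Final storage units: [26,30] [27,27] [28,30] [28,30].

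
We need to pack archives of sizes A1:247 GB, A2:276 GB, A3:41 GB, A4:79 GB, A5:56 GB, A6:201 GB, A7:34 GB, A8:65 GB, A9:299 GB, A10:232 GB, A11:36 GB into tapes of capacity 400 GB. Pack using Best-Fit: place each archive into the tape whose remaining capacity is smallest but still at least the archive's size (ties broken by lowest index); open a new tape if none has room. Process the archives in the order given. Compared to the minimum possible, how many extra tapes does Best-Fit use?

0

Best-Fit: [247,56,34,36] [276,41,79] [201,65] [299] [232] → 5 tapes.
5 archives exceed 200 GB (half the capacity), and no two of those can share a tape, so at least 5 tapes are needed.
So 5 is already optimal.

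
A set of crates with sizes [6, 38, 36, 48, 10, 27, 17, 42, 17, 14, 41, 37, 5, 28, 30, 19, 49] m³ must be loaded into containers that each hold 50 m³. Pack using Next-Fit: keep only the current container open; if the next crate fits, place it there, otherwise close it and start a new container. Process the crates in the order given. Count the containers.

container 1: place 6 m³, 44 m³ left
container 1: place 38 m³, 6 m³ left
container 2: place 36 m³, 14 m³ left
container 3: place 48 m³, 2 m³ left
container 4: place 10 m³, 40 m³ left
container 4: place 27 m³, 13 m³ left
container 5: place 17 m³, 33 m³ left
container 6: place 42 m³, 8 m³ left
container 7: place 17 m³, 33 m³ left
container 7: place 14 m³, 19 m³ left
container 8: place 41 m³, 9 m³ left
container 9: place 37 m³, 13 m³ left
container 9: place 5 m³, 8 m³ left
container 10: place 28 m³, 22 m³ left
container 11: place 30 m³, 20 m³ left
container 11: place 19 m³, 1 m³ left
container 12: place 49 m³, 1 m³ left
Final containers: [6,38] [36] [48] [10,27] [17] [42] [17,14] [41] [37,5] [28] [30,19] [49].

12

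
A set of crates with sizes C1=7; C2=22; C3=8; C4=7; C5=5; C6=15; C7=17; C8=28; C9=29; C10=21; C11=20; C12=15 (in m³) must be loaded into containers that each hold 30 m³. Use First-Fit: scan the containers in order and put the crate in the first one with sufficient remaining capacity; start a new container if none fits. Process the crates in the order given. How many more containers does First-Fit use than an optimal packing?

1

First-Fit: [7,22] [8,7,5] [15,15] [17] [28] [29] [21] [20] → 8 containers.
Total size 194 m³; any packing needs at least ⌈194/30⌉ = 7 containers.
An optimal packing achieves that bound: [29] [28] [22,8] [21,7] [20,7] [17,5] [15,15] → 7 containers.
Excess: 8 − 7 = 1.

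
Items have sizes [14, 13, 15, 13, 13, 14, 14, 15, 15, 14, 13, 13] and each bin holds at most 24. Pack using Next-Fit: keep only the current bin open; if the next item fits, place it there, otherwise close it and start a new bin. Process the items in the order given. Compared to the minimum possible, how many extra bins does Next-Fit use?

0

Next-Fit: [14] [13] [15] [13] [13] [14] [14] [15] [15] [14] [13] [13] → 12 bins.
12 items exceed 12 (half the capacity), and no two of those can share a bin, so at least 12 bins are needed.
So 12 is already optimal.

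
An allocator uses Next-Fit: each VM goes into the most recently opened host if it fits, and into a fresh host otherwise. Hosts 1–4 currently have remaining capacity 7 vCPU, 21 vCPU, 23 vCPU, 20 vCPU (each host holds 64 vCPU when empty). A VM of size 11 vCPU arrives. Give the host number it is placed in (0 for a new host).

Next-Fit only looks at host 4, which has 20 vCPU free.
11 vCPU fits there.

4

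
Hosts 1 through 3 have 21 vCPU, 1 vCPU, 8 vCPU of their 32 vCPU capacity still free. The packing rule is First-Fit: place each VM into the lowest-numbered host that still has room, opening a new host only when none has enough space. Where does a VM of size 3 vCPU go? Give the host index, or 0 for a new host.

Hosts with room: host 1 (21 vCPU), host 3 (8 vCPU).
The first with room is host 1.

1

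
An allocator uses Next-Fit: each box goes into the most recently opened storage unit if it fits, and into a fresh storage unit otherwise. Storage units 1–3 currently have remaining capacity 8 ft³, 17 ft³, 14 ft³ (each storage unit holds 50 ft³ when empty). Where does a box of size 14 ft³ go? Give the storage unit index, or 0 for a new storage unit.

3

Next-Fit only looks at storage unit 3, which has 14 ft³ free.
14 ft³ fits there.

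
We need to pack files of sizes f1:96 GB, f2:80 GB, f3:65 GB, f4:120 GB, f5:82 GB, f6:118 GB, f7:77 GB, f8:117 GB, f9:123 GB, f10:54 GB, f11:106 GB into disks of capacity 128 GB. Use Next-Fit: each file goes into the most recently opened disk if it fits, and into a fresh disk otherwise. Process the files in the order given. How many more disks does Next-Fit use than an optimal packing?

1

Next-Fit: [96] [80] [65] [120] [82] [118] [77] [117] [123] [54] [106] → 11 disks.
10 files exceed 64 GB (half the capacity), and no two of those can share a disk, so at least 10 disks are needed.
An optimal packing achieves that bound: [123] [120] [118] [117] [106] [96] [82] [80] [77] [65,54] → 10 disks.
Excess: 11 − 10 = 1.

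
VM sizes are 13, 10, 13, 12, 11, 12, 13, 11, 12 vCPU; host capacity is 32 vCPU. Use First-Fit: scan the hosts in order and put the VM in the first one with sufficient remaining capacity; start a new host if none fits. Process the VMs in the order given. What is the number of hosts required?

5

Put 13 vCPU in host 1; 19 vCPU remain.
Put 10 vCPU in host 1; 9 vCPU remain.
Put 13 vCPU in host 2; 19 vCPU remain.
Put 12 vCPU in host 2; 7 vCPU remain.
Put 11 vCPU in host 3; 21 vCPU remain.
Put 12 vCPU in host 3; 9 vCPU remain.
Put 13 vCPU in host 4; 19 vCPU remain.
Put 11 vCPU in host 4; 8 vCPU remain.
Put 12 vCPU in host 5; 20 vCPU remain.
Final hosts: [13,10] [13,12] [11,12] [13,11] [12].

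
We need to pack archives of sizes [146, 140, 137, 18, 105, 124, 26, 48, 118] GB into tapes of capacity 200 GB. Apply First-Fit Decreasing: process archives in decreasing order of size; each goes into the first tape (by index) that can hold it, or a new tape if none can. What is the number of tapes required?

6 tapes

Sorted descending: 146, 140, 137, 124, 118, 105, 48, 26, 18.
tape 1: place 146 GB, 54 GB left
tape 2: place 140 GB, 60 GB left
tape 3: place 137 GB, 63 GB left
tape 4: place 124 GB, 76 GB left
tape 5: place 118 GB, 82 GB left
tape 6: place 105 GB, 95 GB left
tape 1: place 48 GB, 6 GB left
tape 2: place 26 GB, 34 GB left
tape 2: place 18 GB, 16 GB left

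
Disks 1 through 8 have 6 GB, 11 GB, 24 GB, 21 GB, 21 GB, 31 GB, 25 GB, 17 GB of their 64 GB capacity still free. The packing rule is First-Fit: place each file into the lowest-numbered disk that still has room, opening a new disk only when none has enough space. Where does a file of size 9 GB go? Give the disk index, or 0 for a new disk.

Disks with room: disk 2 (11 GB), disk 3 (24 GB), disk 4 (21 GB), disk 5 (21 GB), disk 6 (31 GB), disk 7 (25 GB), disk 8 (17 GB).
The first with room is disk 2.

2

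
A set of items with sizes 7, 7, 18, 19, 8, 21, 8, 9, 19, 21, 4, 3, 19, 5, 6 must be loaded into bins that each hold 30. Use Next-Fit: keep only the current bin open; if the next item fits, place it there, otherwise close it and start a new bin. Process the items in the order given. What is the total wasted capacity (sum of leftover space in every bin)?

36

bin 1: place 7, 23 left
bin 1: place 7, 16 left
bin 2: place 18, 12 left
bin 3: place 19, 11 left
bin 3: place 8, 3 left
bin 4: place 21, 9 left
bin 4: place 8, 1 left
bin 5: place 9, 21 left
bin 5: place 19, 2 left
bin 6: place 21, 9 left
bin 6: place 4, 5 left
bin 6: place 3, 2 left
bin 7: place 19, 11 left
bin 7: place 5, 6 left
bin 7: place 6, 0 left
7 bins × 30 = 210; used 174; unused 36.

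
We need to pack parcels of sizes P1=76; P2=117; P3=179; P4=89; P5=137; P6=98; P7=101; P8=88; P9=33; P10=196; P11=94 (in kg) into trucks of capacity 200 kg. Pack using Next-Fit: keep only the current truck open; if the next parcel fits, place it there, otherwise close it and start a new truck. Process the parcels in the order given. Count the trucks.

8 trucks

truck 1: place P1 (76 kg), 124 kg left
truck 1: place P2 (117 kg), 7 kg left
truck 2: place P3 (179 kg), 21 kg left
truck 3: place P4 (89 kg), 111 kg left
truck 4: place P5 (137 kg), 63 kg left
truck 5: place P6 (98 kg), 102 kg left
truck 5: place P7 (101 kg), 1 kg left
truck 6: place P8 (88 kg), 112 kg left
truck 6: place P9 (33 kg), 79 kg left
truck 7: place P10 (196 kg), 4 kg left
truck 8: place P11 (94 kg), 106 kg left
Final trucks: [76,117] [179] [89] [137] [98,101] [88,33] [196] [94].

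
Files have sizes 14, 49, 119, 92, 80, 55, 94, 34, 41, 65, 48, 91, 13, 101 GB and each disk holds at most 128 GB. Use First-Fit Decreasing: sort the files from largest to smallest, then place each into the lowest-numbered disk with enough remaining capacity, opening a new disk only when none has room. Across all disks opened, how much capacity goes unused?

Sorted descending: 119, 101, 94, 92, 91, 80, 65, 55, 49, 48, 41, 34, 14, 13.
Put 119 GB in disk 1; 9 GB remain.
Put 101 GB in disk 2; 27 GB remain.
Put 94 GB in disk 3; 34 GB remain.
Put 92 GB in disk 4; 36 GB remain.
Put 91 GB in disk 5; 37 GB remain.
Put 80 GB in disk 6; 48 GB remain.
Put 65 GB in disk 7; 63 GB remain.
Put 55 GB in disk 7; 8 GB remain.
Put 49 GB in disk 8; 79 GB remain.
Put 48 GB in disk 6; 0 GB remain.
Put 41 GB in disk 8; 38 GB remain.
Put 34 GB in disk 3; 0 GB remain.
Put 14 GB in disk 2; 13 GB remain.
Put 13 GB in disk 2; 0 GB remain.
8 disks × 128 GB = 1024 GB; used 896 GB; unused 128 GB.

128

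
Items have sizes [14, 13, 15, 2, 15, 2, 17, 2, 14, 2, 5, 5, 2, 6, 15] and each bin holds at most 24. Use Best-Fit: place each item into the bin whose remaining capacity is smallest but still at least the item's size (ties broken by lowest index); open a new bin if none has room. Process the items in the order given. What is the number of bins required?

7

Put 14 in bin 1; 10 remain.
Put 13 in bin 2; 11 remain.
Put 15 in bin 3; 9 remain.
Put 2 in bin 3; 7 remain.
Put 15 in bin 4; 9 remain.
Put 2 in bin 3; 5 remain.
Put 17 in bin 5; 7 remain.
Put 2 in bin 3; 3 remain.
Put 14 in bin 6; 10 remain.
Put 2 in bin 3; 1 remain.
Put 5 in bin 5; 2 remain.
Put 5 in bin 4; 4 remain.
Put 2 in bin 5; 0 remain.
Put 6 in bin 1; 4 remain.
Put 15 in bin 7; 9 remain.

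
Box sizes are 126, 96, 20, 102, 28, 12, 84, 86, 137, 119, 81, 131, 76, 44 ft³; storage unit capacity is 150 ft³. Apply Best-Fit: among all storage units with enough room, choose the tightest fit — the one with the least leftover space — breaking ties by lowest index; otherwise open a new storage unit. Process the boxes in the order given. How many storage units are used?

storage unit 1: place 126 ft³, 24 ft³ left
storage unit 2: place 96 ft³, 54 ft³ left
storage unit 1: place 20 ft³, 4 ft³ left
storage unit 3: place 102 ft³, 48 ft³ left
storage unit 3: place 28 ft³, 20 ft³ left
storage unit 3: place 12 ft³, 8 ft³ left
storage unit 4: place 84 ft³, 66 ft³ left
storage unit 5: place 86 ft³, 64 ft³ left
storage unit 6: place 137 ft³, 13 ft³ left
storage unit 7: place 119 ft³, 31 ft³ left
storage unit 8: place 81 ft³, 69 ft³ left
storage unit 9: place 131 ft³, 19 ft³ left
storage unit 10: place 76 ft³, 74 ft³ left
storage unit 2: place 44 ft³, 10 ft³ left
Final storage units: [126,20] [96,44] [102,28,12] [84] [86] [137] [119] [81] [131] [76].

10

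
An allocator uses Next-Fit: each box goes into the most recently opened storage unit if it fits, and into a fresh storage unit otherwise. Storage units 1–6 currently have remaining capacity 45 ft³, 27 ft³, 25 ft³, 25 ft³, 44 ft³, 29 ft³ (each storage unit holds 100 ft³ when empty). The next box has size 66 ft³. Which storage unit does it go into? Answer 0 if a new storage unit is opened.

0

Next-Fit only looks at storage unit 6, which has 29 ft³ free.
66 ft³ does not fit, so a new storage unit is opened.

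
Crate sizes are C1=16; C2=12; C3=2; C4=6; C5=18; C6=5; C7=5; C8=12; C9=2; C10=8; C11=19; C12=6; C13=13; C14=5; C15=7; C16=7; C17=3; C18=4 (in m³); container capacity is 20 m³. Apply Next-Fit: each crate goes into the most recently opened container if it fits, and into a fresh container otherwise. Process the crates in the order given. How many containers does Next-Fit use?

10 containers

container 1: place C1 (16 m³), 4 m³ left
container 2: place C2 (12 m³), 8 m³ left
container 2: place C3 (2 m³), 6 m³ left
container 2: place C4 (6 m³), 0 m³ left
container 3: place C5 (18 m³), 2 m³ left
container 4: place C6 (5 m³), 15 m³ left
container 4: place C7 (5 m³), 10 m³ left
container 5: place C8 (12 m³), 8 m³ left
container 5: place C9 (2 m³), 6 m³ left
container 6: place C10 (8 m³), 12 m³ left
container 7: place C11 (19 m³), 1 m³ left
container 8: place C12 (6 m³), 14 m³ left
container 8: place C13 (13 m³), 1 m³ left
container 9: place C14 (5 m³), 15 m³ left
container 9: place C15 (7 m³), 8 m³ left
container 9: place C16 (7 m³), 1 m³ left
container 10: place C17 (3 m³), 17 m³ left
container 10: place C18 (4 m³), 13 m³ left
Final containers: [16] [12,2,6] [18] [5,5] [12,2] [8] [19] [6,13] [5,7,7] [3,4].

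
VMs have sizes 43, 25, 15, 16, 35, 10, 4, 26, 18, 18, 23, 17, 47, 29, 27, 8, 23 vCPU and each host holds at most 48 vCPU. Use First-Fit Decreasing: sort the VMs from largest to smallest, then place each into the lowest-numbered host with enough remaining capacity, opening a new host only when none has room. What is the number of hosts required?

Sorted descending: 47, 43, 35, 29, 27, 26, 25, 23, 23, 18, 18, 17, 16, 15, 10, 8, 4.
Put 47 vCPU in host 1; 1 vCPU remain.
Put 43 vCPU in host 2; 5 vCPU remain.
Put 35 vCPU in host 3; 13 vCPU remain.
Put 29 vCPU in host 4; 19 vCPU remain.
Put 27 vCPU in host 5; 21 vCPU remain.
Put 26 vCPU in host 6; 22 vCPU remain.
Put 25 vCPU in host 7; 23 vCPU remain.
Put 23 vCPU in host 7; 0 vCPU remain.
Put 23 vCPU in host 8; 25 vCPU remain.
Put 18 vCPU in host 4; 1 vCPU remain.
Put 18 vCPU in host 5; 3 vCPU remain.
Put 17 vCPU in host 6; 5 vCPU remain.
Put 16 vCPU in host 8; 9 vCPU remain.
Put 15 vCPU in host 9; 33 vCPU remain.
Put 10 vCPU in host 3; 3 vCPU remain.
Put 8 vCPU in host 8; 1 vCPU remain.
Put 4 vCPU in host 2; 1 vCPU remain.
Final hosts: [47] [43,4] [35,10] [29,18] [27,18] [26,17] [25,23] [23,16,8] [15].

9 hosts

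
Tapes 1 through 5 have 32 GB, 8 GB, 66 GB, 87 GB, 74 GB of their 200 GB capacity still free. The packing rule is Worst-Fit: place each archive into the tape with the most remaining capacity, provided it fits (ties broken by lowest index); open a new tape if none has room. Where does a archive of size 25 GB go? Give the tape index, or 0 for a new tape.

4

Tapes with room: tape 1 (32 GB), tape 3 (66 GB), tape 4 (87 GB), tape 5 (74 GB).
Most room is tape 4 with 87 GB free.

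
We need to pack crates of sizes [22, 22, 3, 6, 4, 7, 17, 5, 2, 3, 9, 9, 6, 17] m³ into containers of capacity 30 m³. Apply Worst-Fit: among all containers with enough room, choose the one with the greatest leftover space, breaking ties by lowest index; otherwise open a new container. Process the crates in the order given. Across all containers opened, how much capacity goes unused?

18

container 1: place 22 m³, 8 m³ left
container 2: place 22 m³, 8 m³ left
container 1: place 3 m³, 5 m³ left
container 2: place 6 m³, 2 m³ left
container 1: place 4 m³, 1 m³ left
container 3: place 7 m³, 23 m³ left
container 3: place 17 m³, 6 m³ left
container 3: place 5 m³, 1 m³ left
container 2: place 2 m³, 0 m³ left
container 4: place 3 m³, 27 m³ left
container 4: place 9 m³, 18 m³ left
container 4: place 9 m³, 9 m³ left
container 4: place 6 m³, 3 m³ left
container 5: place 17 m³, 13 m³ left
5 containers × 30 m³ = 150 m³; used 132 m³; unused 18 m³.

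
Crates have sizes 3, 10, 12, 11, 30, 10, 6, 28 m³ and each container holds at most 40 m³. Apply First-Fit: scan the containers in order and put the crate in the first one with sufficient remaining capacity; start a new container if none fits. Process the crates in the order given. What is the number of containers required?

3

container 1: place 3 m³, 37 m³ left
container 1: place 10 m³, 27 m³ left
container 1: place 12 m³, 15 m³ left
container 1: place 11 m³, 4 m³ left
container 2: place 30 m³, 10 m³ left
container 2: place 10 m³, 0 m³ left
container 3: place 6 m³, 34 m³ left
container 3: place 28 m³, 6 m³ left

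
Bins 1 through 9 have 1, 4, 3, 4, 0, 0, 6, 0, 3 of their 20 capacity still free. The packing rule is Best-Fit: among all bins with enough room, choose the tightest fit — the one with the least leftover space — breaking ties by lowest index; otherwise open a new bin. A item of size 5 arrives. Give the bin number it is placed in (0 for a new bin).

Bins with room: bin 7 (6).
Tightest fit is bin 7 with 6 free.

7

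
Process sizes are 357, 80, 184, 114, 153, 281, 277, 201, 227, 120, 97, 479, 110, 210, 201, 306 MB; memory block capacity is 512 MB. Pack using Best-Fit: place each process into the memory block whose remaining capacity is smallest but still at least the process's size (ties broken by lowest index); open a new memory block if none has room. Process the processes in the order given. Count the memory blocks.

8

357 MB → memory block 1 (remaining 155 MB)
80 MB → memory block 1 (remaining 75 MB)
184 MB → memory block 2 (remaining 328 MB)
114 MB → memory block 2 (remaining 214 MB)
153 MB → memory block 2 (remaining 61 MB)
281 MB → memory block 3 (remaining 231 MB)
277 MB → memory block 4 (remaining 235 MB)
201 MB → memory block 3 (remaining 30 MB)
227 MB → memory block 4 (remaining 8 MB)
120 MB → memory block 5 (remaining 392 MB)
97 MB → memory block 5 (remaining 295 MB)
479 MB → memory block 6 (remaining 33 MB)
110 MB → memory block 5 (remaining 185 MB)
210 MB → memory block 7 (remaining 302 MB)
201 MB → memory block 7 (remaining 101 MB)
306 MB → memory block 8 (remaining 206 MB)
Final memory blocks: [357,80] [184,114,153] [281,201] [277,227] [120,97,110] [479] [210,201] [306].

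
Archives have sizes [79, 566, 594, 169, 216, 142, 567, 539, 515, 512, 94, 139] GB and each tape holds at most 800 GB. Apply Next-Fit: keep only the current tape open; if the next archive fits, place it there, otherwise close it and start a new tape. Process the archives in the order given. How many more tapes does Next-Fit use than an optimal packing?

1

Next-Fit: [79,566] [594,169] [216,142] [567] [539] [515] [512,94,139] → 7 tapes.
Total size 4132 GB; any packing needs at least ⌈4132/800⌉ = 6 tapes.
An optimal packing achieves that bound: [594,169] [567,216] [566,142,79] [539,139,94] [515] [512] → 6 tapes.
Excess: 7 − 6 = 1.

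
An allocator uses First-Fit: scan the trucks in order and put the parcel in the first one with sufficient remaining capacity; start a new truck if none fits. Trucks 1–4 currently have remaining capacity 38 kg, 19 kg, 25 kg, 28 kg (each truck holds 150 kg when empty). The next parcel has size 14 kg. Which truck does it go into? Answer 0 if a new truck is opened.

1

Trucks with room: truck 1 (38 kg), truck 2 (19 kg), truck 3 (25 kg), truck 4 (28 kg).
The first with room is truck 1.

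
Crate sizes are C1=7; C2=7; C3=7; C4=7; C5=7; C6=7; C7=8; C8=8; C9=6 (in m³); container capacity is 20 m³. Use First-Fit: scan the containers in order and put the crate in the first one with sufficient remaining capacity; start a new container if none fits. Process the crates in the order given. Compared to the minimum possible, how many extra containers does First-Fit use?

0

First-Fit: [7,7,6] [7,7] [7,7] [8,8] → 4 containers.
Total size 64 m³; any packing needs at least ⌈64/20⌉ = 4 containers.
So 4 is already optimal.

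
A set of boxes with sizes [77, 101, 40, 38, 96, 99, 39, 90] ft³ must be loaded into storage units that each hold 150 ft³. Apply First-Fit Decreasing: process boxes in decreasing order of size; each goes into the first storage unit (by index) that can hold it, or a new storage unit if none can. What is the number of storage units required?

5 storage units

Sorted descending: 101, 99, 96, 90, 77, 40, 39, 38.
storage unit 1: place 101 ft³, 49 ft³ left
storage unit 2: place 99 ft³, 51 ft³ left
storage unit 3: place 96 ft³, 54 ft³ left
storage unit 4: place 90 ft³, 60 ft³ left
storage unit 5: place 77 ft³, 73 ft³ left
storage unit 1: place 40 ft³, 9 ft³ left
storage unit 2: place 39 ft³, 12 ft³ left
storage unit 3: place 38 ft³, 16 ft³ left
Final storage units: [101,40] [99,39] [96,38] [90] [77].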